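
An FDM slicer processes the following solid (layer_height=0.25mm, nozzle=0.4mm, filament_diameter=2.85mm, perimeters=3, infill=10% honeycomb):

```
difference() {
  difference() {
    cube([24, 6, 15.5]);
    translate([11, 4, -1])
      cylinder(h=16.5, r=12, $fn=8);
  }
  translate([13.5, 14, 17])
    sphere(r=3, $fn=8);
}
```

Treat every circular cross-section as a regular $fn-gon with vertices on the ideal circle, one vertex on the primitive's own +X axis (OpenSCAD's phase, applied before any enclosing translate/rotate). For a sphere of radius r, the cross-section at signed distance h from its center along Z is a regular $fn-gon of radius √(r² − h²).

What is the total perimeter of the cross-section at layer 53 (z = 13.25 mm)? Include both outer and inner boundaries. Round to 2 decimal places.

20.94 mm

At z = 13.25 mm: the cube (footprint 24×6) is included at this height (perimeter 60.00 mm); the r=12 cylinder at (11, 4) gives a regular 8-gon of circumradius 12 (constant along its height) (perimeter = 2·8·12.000·sin(180°/8) = 73.48 mm); Taking the first minus the rest: starting from the 24×6 cube, the r=12 cylinder at (11, 4) partially overlaps it — only the 133.34 mm² overlap (of its 407.29 mm²) is removed, clipping the outline — boundary = 20.94 mm; the sphere at (13.5, 14) is absent (|z−center|=3.750 > r=3); After the difference (first − rest): none of the subtracted shapes is present at this height, so that combined region is unchanged — boundary = 20.94 mm. Overall, the cross-section has 2 separate islands. Total boundary length (outer) = 20.94 mm.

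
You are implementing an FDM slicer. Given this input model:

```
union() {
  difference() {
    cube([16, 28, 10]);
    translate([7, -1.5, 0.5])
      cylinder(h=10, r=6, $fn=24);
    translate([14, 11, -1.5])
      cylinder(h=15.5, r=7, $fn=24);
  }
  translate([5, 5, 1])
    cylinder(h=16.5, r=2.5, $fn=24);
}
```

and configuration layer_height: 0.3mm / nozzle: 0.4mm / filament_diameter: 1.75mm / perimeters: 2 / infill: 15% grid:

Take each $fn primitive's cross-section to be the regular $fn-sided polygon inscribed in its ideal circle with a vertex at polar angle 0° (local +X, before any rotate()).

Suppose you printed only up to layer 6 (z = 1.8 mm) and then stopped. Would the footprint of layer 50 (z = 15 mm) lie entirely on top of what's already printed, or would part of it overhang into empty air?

entirely on top

Compare the two slices. At z = 1.8: the 16×28 cube contributes its full rectangle (area 448.00 mm²); the r=6 cylinder at (7, -1.5) contributes a regular 24-gon of circumradius 6 (area = (24/2)·6.000²·sin(360°/24) = 111.81 mm²); the r=7 cylinder at (14, 11) contributes a regular 24-gon of circumradius 7 (area = (24/2)·7.000²·sin(360°/24) = 152.19 mm²); Subtracting the remaining from the first: starting from the 16×28 cube (448.00 mm²), the r=6 cylinder at (7, -1.5) partially overlaps it — only the 38.20 mm² overlap (of its 111.81 mm²) is removed, clipping the outline; the r=7 cylinder at (14, 11) partially overlaps it — only the 103.56 mm² overlap (of its 152.19 mm²) is removed, clipping the outline — area = 306.24 mm²; the r=2.5 cylinder at (5, 5) contributes a regular 24-gon of circumradius 2.5 (area = (24/2)·2.500²·sin(360°/24) = 19.41 mm²); Merging all regions: the regions partially overlap — summed areas 325.65 mm² minus the doubly-counted overlap 14.43 mm² gives 311.23 mm² — area = 311.23 mm². At z = 15: the cube is absent (z outside [0, 10]); the cylinder at (7, -1.5) does not reach this height (z outside [0.5, 10.5]); the cylinder at (14, 11) is not intersected at this z (z outside [-1.5, 14]); Subtracting the remaining from the first: the first operand is absent here, so nothing remains; the r=2.5 cylinder at (5, 5) gives a regular 24-gon of circumradius 2.5 (constant along its height) (area = (24/2)·2.500²·sin(360°/24) = 19.41 mm²); Merging all regions: only the r=2.5 cylinder at (5, 5) is present, so the union is just that shape — area = 19.41 mm². Checking containment: the cross-section at z = 15 is a subset of the cross-section at z = 1.8.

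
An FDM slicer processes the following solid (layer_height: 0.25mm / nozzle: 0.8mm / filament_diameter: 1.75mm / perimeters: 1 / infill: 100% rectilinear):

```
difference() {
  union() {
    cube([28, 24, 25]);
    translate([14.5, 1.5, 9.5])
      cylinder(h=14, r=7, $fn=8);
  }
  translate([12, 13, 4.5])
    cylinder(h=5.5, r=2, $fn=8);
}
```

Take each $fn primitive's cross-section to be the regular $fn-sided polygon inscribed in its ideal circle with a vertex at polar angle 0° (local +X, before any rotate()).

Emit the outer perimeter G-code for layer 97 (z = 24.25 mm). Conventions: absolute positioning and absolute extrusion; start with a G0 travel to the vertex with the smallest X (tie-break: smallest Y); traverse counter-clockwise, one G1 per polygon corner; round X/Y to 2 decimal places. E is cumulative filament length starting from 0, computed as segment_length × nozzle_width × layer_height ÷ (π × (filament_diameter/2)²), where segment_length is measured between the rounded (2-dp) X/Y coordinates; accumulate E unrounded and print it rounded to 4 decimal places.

G0 X0.00 Y0.00 Z24.25
G1 X28.00 Y0.00 E2.3282
G1 X28.00 Y24.00 E4.3238
G1 X0.00 Y24.00 E6.6520
G1 X0.00 Y0.00 E8.6476

At z = 24.25 mm: the cube (footprint 28×24) is included at this height; the cylinder at (14.5, 1.5) is absent (z outside [9.5, 23.5]); Merging all regions: only the 28×24 cube is present, so the union is just that shape — 1 connected region; the cylinder at (12, 13) does not reach this height (z outside [4.5, 10]); Taking the first minus the rest: none of the subtracted shapes is present at this height, so that combined region is unchanged — 1 connected region. The outline is a single polygon with 4 vertices. Extrusion per mm of travel: 0.8 × 0.25 / (π × 0.875²) = 0.083150. Accumulating E over each segment gives final E = 8.6476.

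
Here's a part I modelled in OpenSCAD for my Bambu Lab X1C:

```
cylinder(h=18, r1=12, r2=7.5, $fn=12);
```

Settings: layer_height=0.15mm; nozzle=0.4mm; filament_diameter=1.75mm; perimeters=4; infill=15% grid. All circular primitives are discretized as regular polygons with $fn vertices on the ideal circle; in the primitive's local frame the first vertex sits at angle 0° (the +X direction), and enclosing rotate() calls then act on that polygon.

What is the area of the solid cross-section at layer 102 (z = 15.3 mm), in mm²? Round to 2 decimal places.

200.49 mm²

At z = 15.3 mm: the cone contributes a regular 12-gon of circumradius 8.175 (interpolated between r1=12 and r2=7.5 at t=0.850) (area = (12/2)·8.175²·sin(360°/12) = 200.49 mm²). Overall, the cross-section is a single solid region. Net area = 200.49 mm².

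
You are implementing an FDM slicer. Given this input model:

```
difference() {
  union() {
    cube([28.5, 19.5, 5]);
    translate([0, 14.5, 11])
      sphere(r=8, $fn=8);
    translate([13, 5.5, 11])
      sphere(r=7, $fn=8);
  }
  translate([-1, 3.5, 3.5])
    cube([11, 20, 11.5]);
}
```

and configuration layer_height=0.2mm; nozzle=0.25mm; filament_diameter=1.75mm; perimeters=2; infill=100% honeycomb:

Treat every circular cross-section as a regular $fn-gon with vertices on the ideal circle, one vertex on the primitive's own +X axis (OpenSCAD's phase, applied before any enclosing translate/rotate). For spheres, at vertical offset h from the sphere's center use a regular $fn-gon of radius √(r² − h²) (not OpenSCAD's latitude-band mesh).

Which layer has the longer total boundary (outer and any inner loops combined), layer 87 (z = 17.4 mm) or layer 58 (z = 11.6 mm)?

layer 58 (z = 11.6 mm)

Layer 87 (z = 17.4): the cube is absent (z outside [0, 5]); the r=8 sphere at (0, 14.5) contributes a regular 8-gon of circumradius √(8²−6.4²) = 4.800 (perimeter = 2·8·4.800·sin(180°/8) = 29.39 mm); the sphere at (13, 5.5): section is a regular 8-gon, circumradius = √(r²−h²) = √(7²−6.4²) = 2.835 (perimeter = 2·8·2.835·sin(180°/8) = 17.36 mm); Merging all regions: the 2 present regions are separate (no shared area or edge), so areas and boundary lengths simply add and each stays a separate island — boundary = 46.75 mm; the cube at (-1, 3.5) is not intersected at this z (z outside [3.5, 15]); After the difference (first − rest): none of the subtracted shapes is present at this height, so that combined region is unchanged — boundary = 46.75 mm. So its perimeter = 46.75 mm. Layer 58 (z = 11.6): the cube does not reach this height (z outside [0, 5]); the r=8 sphere at (0, 14.5) contributes a regular 8-gon of circumradius √(8²−0.6²) = 7.977 (perimeter = 2·8·7.977·sin(180°/8) = 48.85 mm); the sphere at (13, 5.5): section is a regular 8-gon, circumradius = √(r²−h²) = √(7²−0.6²) = 6.974 (perimeter = 2·8·6.974·sin(180°/8) = 42.70 mm); Taking the union: the 2 present regions are separate (no shared area or edge), so areas and boundary lengths simply add and each stays a separate island — boundary = 91.55 mm; the cube at (-1, 3.5) is present — its section is the full 11×20 rectangle (perimeter 62.00 mm); After the difference (first − rest): starting from that combined region, the 11×20 cube at (-1, 3.5) partially overlaps it — only the 128.00 mm² overlap (of its 220.00 mm²) is removed, clipping the outline — boundary = 81.37 mm. So its perimeter = 81.37 mm. Layer 58 is larger (81.37 vs 46.75 mm).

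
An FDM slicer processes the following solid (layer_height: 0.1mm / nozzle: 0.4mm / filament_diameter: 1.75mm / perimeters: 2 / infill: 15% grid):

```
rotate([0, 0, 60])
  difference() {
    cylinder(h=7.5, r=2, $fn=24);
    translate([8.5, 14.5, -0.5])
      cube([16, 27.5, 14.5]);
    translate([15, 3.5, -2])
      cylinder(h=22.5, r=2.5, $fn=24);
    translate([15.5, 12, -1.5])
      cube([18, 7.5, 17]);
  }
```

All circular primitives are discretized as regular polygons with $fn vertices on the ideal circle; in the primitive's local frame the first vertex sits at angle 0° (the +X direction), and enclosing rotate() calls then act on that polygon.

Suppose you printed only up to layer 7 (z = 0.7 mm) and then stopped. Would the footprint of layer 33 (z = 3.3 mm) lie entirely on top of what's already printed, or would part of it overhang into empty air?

entirely on top

Compare the two slices. At z = 0.7: the r=2 cylinder gives a regular 24-gon of circumradius 2 (constant along its height) (area = (24/2)·2.000²·sin(360°/24) = 12.42 mm²); the cube at (8.5, 14.5) is present — its section is the full 16×27.5 rectangle (area 440.00 mm²); the cylinder at (15, 3.5): section is a regular 24-gon, circumradius r=2.5 (area = (24/2)·2.500²·sin(360°/24) = 19.41 mm²); the cube at (15.5, 12) (footprint 18×7.5) is included at this height (area 135.00 mm²); Subtracting the remaining from the first: starting from the r=2 cylinder (12.42 mm²), the 16×27.5 cube at (8.5, 14.5) misses the remaining region (no effect); the r=2.5 cylinder at (15, 3.5) misses the remaining region (no effect); the 18×7.5 cube at (15.5, 12) misses the remaining region (no effect) — area = 12.42 mm²; (rotated 60° about Z; rotation is an isometry so areas/perimeters/island counts are preserved). At z = 3.3: the cylinder: section is a regular 24-gon, circumradius r=2 (area = (24/2)·2.000²·sin(360°/24) = 12.42 mm²); the cube at (8.5, 14.5) is present — its section is the full 16×27.5 rectangle (area 440.00 mm²); the cylinder at (15, 3.5): section is a regular 24-gon, circumradius r=2.5 (area = (24/2)·2.500²·sin(360°/24) = 19.41 mm²); the cube at (15.5, 12) (footprint 18×7.5) is included at this height (area 135.00 mm²); After the difference (first − rest): starting from the r=2 cylinder (12.42 mm²), the 16×27.5 cube at (8.5, 14.5) misses the remaining region (no effect); the r=2.5 cylinder at (15, 3.5) misses the remaining region (no effect); the 18×7.5 cube at (15.5, 12) misses the remaining region (no effect) — area = 12.42 mm²; (rotated 60° about Z; rotation is an isometry so areas/perimeters/island counts are preserved). Checking containment: the cross-section at z = 3.3 is a subset of the cross-section at z = 0.7.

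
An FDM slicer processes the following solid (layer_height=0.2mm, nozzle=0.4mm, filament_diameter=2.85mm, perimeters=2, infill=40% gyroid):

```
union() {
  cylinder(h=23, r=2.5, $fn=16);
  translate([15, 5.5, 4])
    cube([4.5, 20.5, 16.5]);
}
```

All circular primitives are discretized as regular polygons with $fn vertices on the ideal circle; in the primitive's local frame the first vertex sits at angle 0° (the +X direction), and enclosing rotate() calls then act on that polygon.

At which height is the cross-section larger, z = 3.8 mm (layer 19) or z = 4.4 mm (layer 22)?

Layer 19 (z = 3.8): the r=2.5 cylinder gives a regular 16-gon of circumradius 2.5 (constant along its height) (area = (16/2)·2.500²·sin(360°/16) = 19.13 mm²); the cube at (15, 5.5) is absent (z outside [4, 20.5]); Combining (union): only the r=2.5 cylinder is present, so the union is just that shape — area = 19.13 mm². So its area = 19.13 mm². Layer 22 (z = 4.4): the cylinder: section is a regular 16-gon, circumradius r=2.5 (area = (16/2)·2.500²·sin(360°/16) = 19.13 mm²); the cube at (15, 5.5) is present — its section is the full 4.5×20.5 rectangle (area 92.25 mm²); Taking the union: the 2 present regions are separate (no shared area or edge), so areas and boundary lengths simply add and each stays a separate island — area = 111.38 mm². So its area = 111.38 mm². Layer 22 is larger (111.38 vs 19.13 mm²).

layer 22 (z = 4.4 mm)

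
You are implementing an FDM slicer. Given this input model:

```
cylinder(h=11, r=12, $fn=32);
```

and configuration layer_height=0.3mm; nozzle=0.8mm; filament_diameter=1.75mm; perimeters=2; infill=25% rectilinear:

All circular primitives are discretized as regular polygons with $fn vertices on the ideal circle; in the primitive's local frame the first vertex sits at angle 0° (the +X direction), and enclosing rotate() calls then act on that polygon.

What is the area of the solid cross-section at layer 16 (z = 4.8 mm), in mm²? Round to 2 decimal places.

449.49 mm²

At z = 4.8 mm: the r=12 cylinder contributes a regular 32-gon of circumradius 12 (area = (32/2)·12.000²·sin(360°/32) = 449.49 mm²). Overall, the cross-section is a single solid region. Net area = 449.49 mm².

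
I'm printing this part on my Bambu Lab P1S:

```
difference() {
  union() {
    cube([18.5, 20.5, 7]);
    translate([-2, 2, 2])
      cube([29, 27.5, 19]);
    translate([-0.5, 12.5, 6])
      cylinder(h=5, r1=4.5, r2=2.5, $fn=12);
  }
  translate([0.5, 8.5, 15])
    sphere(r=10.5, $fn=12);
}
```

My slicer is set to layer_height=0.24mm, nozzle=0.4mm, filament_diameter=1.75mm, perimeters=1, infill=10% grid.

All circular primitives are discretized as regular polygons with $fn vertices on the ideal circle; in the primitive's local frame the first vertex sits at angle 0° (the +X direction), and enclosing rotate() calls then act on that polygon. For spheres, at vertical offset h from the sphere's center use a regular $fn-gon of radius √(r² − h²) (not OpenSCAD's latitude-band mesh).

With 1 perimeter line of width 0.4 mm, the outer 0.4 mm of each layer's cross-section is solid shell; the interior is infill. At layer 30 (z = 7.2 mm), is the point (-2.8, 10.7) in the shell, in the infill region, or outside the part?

outside

At z = 7.2 mm: the cube is absent (z outside [0, 7]); the cube at (-2, 2) (footprint 29×27.5) is included at this height; the cone at (-0.5, 12.5) (r1=4.5→r2=2.5) has section circumradius 4.020 here — a regular 12-gon; Combining (union): the regions partially overlap (shared area 35.70 mm²), so overlapping operands fuse into one piece — 1 connected region; the r=10.5 sphere at (0.5, 8.5) slices to a regular 12-gon of circumradius 7.029 (√(r²−h²) with h=7.8 from center); Taking the first minus the rest: starting from that combined region, the r=10.5 sphere at (0.5, 8.5) partially overlaps it — only the 117.14 mm² overlap (of its 148.23 mm²) is removed, clipping the outline — 2 connected regions. Overall, the cross-section has 2 separate islands. The nearest boundary edge runs (-3.01, 14.59)→(-4.31, 13.30); distance from the point to it = 3.00 mm. The point is not inside any of the regions above, so it lies outside the cross-section (3.00 mm from the nearest boundary).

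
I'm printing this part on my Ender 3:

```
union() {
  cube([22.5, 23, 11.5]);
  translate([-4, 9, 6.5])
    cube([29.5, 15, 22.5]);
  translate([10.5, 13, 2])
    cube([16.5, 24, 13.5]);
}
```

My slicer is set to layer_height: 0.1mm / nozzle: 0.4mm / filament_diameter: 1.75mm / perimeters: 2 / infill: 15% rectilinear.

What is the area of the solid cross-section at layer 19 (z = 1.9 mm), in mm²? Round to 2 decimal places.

At z = 1.9 mm: the cube (footprint 22.5×23) is included at this height (area 517.50 mm²); the cube at (-4, 9) is absent (z outside [6.5, 29]); the cube at (10.5, 13) is absent (z outside [2, 15.5]); Combining (union): only the 22.5×23 cube is present, so the union is just that shape — area = 517.50 mm². Overall, the cross-section is a single solid region. Net area = 517.50 mm².

517.50 mm²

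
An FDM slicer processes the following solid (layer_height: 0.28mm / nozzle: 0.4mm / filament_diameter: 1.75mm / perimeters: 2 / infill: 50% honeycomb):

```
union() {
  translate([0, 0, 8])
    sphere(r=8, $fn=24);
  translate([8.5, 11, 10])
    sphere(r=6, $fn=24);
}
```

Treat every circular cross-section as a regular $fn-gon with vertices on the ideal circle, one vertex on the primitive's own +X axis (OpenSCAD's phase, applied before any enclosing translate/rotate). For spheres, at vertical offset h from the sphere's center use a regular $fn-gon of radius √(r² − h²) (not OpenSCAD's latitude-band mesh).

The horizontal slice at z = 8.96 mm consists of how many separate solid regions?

At z = 8.96 mm: the sphere: section is a regular 24-gon, circumradius = √(r²−h²) = √(8²−0.96²) = 7.942; the sphere at (8.5, 11): section is a regular 24-gon, circumradius = √(r²−h²) = √(6²−1.04²) = 5.909; Combining (union): the 2 present regions are separate (no shared area or edge), so areas and boundary lengths simply add and each stays a separate island — 2 connected regions. The result has 2 disconnected regions.

2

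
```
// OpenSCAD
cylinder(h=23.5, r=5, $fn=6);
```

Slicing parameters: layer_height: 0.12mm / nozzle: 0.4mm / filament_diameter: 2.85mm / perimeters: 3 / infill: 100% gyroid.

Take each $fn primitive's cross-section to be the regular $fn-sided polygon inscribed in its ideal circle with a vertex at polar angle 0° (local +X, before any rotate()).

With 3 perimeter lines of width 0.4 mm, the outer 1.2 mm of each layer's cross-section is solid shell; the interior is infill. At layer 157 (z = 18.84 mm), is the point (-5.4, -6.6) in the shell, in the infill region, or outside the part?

At z = 18.84 mm: the cylinder: section is a regular 6-gon, circumradius r=5. Overall, the cross-section is a single solid region. The nearest boundary edge runs (-5.00, 0.00)→(-2.50, -4.33); distance from the point to it = 3.68 mm. The point is not inside any of the regions above, so it lies outside the cross-section (3.68 mm from the nearest boundary).

outside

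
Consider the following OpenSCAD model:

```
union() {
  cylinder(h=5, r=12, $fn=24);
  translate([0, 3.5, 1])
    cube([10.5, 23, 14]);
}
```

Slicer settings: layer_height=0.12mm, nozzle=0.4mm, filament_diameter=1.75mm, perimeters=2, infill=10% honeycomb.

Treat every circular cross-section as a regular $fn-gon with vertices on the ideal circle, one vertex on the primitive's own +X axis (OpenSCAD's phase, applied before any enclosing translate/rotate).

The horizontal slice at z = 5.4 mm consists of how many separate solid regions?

At z = 5.4 mm: the cylinder is not intersected at this z (z outside [0, 5]); the 10.5×23 cube at (0, 3.5) contributes its full rectangle; Merging all regions: only the 10.5×23 cube at (0, 3.5) is present, so the union is just that shape — 1 connected region. The result has 1 disconnected region.

1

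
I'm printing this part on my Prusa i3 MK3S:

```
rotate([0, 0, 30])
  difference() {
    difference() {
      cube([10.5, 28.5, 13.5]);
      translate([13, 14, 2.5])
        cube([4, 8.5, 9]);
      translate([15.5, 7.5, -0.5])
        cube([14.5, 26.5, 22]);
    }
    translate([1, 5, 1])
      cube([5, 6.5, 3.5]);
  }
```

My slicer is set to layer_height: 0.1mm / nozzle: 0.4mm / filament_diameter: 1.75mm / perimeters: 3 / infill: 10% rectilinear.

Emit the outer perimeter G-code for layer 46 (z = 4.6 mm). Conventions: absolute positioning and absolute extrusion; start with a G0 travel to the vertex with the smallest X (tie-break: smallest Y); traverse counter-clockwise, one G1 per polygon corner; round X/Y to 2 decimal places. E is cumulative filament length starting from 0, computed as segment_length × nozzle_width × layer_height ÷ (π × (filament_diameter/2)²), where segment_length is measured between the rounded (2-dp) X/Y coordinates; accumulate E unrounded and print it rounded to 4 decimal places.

G0 X-14.25 Y24.68 Z4.60
G1 X0.00 Y0.00 E0.4739
G1 X9.09 Y5.25 E0.6485
G1 X-5.16 Y29.93 E1.1224
G1 X-14.25 Y24.68 E1.2970

At z = 4.6 mm: the 10.5×28.5 cube contributes its full rectangle; the cube at (13, 14) is present — its section is the full 4×8.5 rectangle; the 14.5×26.5 cube at (15.5, 7.5) contributes its full rectangle; After the difference (first − rest): starting from the 10.5×28.5 cube, the 4×8.5 cube at (13, 14) misses the remaining region (no effect); the 14.5×26.5 cube at (15.5, 7.5) misses the remaining region (no effect) — 1 connected region; the cube at (1, 5) is absent (z outside [1, 4.5]); Subtracting the remaining from the first: none of the subtracted shapes is present at this height, so the result so far is unchanged — 1 connected region; (rotated 30° about Z; rotation is an isometry so areas/perimeters/island counts are preserved). The outline is a single polygon with 4 vertices. Extrusion per mm of travel: 0.4 × 0.1 / (π × 0.875²) = 0.016630. Accumulating E over each segment gives final E = 1.2970.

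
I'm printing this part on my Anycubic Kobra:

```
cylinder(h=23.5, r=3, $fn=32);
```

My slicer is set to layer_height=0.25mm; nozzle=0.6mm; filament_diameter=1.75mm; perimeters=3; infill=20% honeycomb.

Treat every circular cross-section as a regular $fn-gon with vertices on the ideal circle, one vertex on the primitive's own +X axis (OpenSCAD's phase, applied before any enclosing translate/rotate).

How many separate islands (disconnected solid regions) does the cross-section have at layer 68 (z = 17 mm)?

At z = 17 mm: the r=3 cylinder contributes a regular 32-gon of circumradius 3. Overall, the cross-section is a single solid region. Island count = 1.

1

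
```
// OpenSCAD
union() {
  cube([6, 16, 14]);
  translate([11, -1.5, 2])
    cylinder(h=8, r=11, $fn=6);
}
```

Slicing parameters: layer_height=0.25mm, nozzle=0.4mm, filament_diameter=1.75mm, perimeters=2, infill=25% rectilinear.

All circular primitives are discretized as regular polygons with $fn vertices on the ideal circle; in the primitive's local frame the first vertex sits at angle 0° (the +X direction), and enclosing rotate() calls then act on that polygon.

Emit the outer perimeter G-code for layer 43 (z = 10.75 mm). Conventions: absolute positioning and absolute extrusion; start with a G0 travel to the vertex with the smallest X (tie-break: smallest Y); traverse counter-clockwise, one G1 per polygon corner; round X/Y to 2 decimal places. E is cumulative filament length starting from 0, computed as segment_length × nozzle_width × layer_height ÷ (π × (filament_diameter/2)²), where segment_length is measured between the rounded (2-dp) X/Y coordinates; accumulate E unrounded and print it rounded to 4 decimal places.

G0 X0.00 Y0.00 Z10.75
G1 X6.00 Y0.00 E0.2495
G1 X6.00 Y16.00 E0.9147
G1 X0.00 Y16.00 E1.1641
G1 X0.00 Y0.00 E1.8293

At z = 10.75 mm: the cube (footprint 6×16) is included at this height; the cylinder at (11, -1.5) does not reach this height (z outside [2, 10]); Taking the union: only the 6×16 cube is present, so the union is just that shape — 1 connected region. The outline is a single polygon with 4 vertices. Extrusion per mm of travel: 0.4 × 0.25 / (π × 0.875²) = 0.041575. Accumulating E over each segment gives final E = 1.8293.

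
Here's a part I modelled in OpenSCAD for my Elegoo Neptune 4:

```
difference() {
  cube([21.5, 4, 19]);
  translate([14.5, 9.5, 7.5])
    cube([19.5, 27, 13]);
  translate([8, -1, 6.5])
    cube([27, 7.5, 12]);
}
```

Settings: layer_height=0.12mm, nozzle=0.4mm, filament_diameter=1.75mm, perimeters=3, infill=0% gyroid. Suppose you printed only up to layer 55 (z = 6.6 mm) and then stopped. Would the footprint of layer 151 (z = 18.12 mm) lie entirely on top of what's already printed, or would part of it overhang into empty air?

entirely on top

Compare the two slices. At z = 6.6: the 21.5×4 cube contributes its full rectangle (area 86.00 mm²); the cube at (14.5, 9.5) does not reach this height (z outside [7.5, 20.5]); the 27×7.5 cube at (8, -1) contributes its full rectangle (area 202.50 mm²); Subtracting the remaining from the first: starting from the 21.5×4 cube (86.00 mm²), the 27×7.5 cube at (8, -1) partially overlaps it — only the 54.00 mm² overlap (of its 202.50 mm²) is removed, clipping the outline — area = 32.00 mm². At z = 18.12: the cube (footprint 21.5×4) is included at this height (area 86.00 mm²); the cube at (14.5, 9.5) (footprint 19.5×27) is included at this height (area 526.50 mm²); the 27×7.5 cube at (8, -1) contributes its full rectangle (area 202.50 mm²); Taking the first minus the rest: starting from the 21.5×4 cube (86.00 mm²), the 19.5×27 cube at (14.5, 9.5) misses the remaining region (no effect); the 27×7.5 cube at (8, -1) partially overlaps it — only the 54.00 mm² overlap (of its 202.50 mm²) is removed, clipping the outline — area = 32.00 mm². Checking containment: the cross-section at z = 18.12 is a subset of the cross-section at z = 6.6.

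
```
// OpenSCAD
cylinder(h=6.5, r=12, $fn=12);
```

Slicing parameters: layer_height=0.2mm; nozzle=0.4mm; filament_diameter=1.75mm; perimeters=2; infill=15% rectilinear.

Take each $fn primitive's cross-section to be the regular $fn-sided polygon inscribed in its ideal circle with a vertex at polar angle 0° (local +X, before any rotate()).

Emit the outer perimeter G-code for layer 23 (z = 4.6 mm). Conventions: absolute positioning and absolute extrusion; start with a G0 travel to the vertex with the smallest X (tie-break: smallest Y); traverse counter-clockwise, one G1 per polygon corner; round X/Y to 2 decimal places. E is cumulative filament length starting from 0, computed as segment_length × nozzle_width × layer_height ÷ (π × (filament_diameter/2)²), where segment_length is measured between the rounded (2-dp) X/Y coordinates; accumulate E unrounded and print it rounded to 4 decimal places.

At z = 4.6 mm: the r=12 cylinder contributes a regular 12-gon of circumradius 12. The outline is a single polygon with 12 vertices. Extrusion per mm of travel: 0.4 × 0.2 / (π × 0.875²) = 0.033260. Accumulating E over each segment gives final E = 2.4789.

G0 X-12.00 Y0.00 Z4.60
G1 X-10.39 Y-6.00 E0.2066
G1 X-6.00 Y-10.39 E0.4131
G1 X0.00 Y-12.00 E0.6197
G1 X6.00 Y-10.39 E0.8264
G1 X10.39 Y-6.00 E1.0328
G1 X12.00 Y0.00 E1.2395
G1 X10.39 Y6.00 E1.4461
G1 X6.00 Y10.39 E1.6526
G1 X0.00 Y12.00 E1.8592
G1 X-6.00 Y10.39 E2.0658
G1 X-10.39 Y6.00 E2.2723
G1 X-12.00 Y0.00 E2.4789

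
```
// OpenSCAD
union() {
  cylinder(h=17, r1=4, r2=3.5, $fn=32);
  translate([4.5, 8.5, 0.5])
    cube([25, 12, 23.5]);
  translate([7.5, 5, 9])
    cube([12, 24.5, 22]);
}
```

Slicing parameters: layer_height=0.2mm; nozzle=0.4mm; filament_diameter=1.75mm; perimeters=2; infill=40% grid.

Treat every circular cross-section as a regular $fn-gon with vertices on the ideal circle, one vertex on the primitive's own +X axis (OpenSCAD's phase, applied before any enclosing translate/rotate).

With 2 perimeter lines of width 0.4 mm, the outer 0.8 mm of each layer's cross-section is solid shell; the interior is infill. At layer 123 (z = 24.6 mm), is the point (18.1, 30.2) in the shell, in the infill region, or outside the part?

outside

At z = 24.6 mm: the cone is absent (z outside [0, 17]); the cube at (4.5, 8.5) is absent (z outside [0.5, 24]); the 12×24.5 cube at (7.5, 5) contributes its full rectangle; Merging all regions: only the 12×24.5 cube at (7.5, 5) is present, so the union is just that shape — 1 connected region. Overall, the cross-section is a single solid region. The nearest boundary edge runs (19.50, 29.50)→(7.50, 29.50); distance from the point to it = 0.70 mm. The point is not inside any of the regions above, so it lies outside the cross-section (0.70 mm from the nearest boundary).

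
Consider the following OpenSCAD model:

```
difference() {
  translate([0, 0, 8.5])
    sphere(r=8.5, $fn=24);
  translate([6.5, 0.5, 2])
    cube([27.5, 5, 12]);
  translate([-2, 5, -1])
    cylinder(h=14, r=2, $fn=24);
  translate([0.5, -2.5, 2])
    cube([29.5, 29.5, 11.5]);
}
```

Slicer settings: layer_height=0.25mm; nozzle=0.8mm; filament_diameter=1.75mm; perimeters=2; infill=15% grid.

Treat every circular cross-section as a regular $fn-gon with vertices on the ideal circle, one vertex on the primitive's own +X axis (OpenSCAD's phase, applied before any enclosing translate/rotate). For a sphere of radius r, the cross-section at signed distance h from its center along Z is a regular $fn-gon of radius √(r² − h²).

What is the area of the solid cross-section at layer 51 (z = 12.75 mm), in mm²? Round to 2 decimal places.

At z = 12.75 mm: the sphere: section is a regular 24-gon, circumradius = √(r²−h²) = √(8.5²−4.25²) = 7.361 (area = (24/2)·7.361²·sin(360°/24) = 168.30 mm²); the cube at (6.5, 0.5) is present — its section is the full 27.5×5 rectangle (area 137.50 mm²); the r=2 cylinder at (-2, 5) gives a regular 24-gon of circumradius 2 (constant along its height) (area = (24/2)·2.000²·sin(360°/24) = 12.42 mm²); the cube at (0.5, -2.5) (footprint 29.5×29.5) is included at this height (area 870.25 mm²); After the difference (first − rest): starting from the r=8.5 sphere (168.30 mm²), the 27.5×5 cube at (6.5, 0.5) partially overlaps it — only the 1.44 mm² overlap (of its 137.50 mm²) is removed, clipping the outline; the r=2 cylinder at (-2, 5) partially overlaps it — only the 12.37 mm² overlap (of its 12.42 mm²) is removed, clipping the outline; the 29.5×29.5 cube at (0.5, -2.5) partially overlaps it — only the 53.66 mm² overlap (of its 870.25 mm²) is removed, clipping the outline — area = 100.83 mm². Overall, the cross-section is a single solid region. Net area = 100.83 mm².

100.83 mm²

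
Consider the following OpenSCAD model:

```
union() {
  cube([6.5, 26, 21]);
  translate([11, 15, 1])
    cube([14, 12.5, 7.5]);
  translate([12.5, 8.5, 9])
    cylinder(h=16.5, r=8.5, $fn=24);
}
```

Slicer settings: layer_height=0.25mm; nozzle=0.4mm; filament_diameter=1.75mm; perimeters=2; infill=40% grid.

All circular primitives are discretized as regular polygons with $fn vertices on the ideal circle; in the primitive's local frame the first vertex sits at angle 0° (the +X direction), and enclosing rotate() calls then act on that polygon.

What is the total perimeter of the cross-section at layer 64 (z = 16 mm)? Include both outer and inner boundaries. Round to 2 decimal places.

At z = 16 mm: the cube (footprint 6.5×26) is included at this height (perimeter 65.00 mm); the cube at (11, 15) does not reach this height (z outside [1, 8.5]); the cylinder at (12.5, 8.5): section is a regular 24-gon, circumradius r=8.5 (perimeter = 2·24·8.500·sin(180°/24) = 53.25 mm); Taking the union: the regions partially overlap (shared area 20.10 mm²), so the edge portions inside another operand are dropped and the merged outline is re-measured after clipping — boundary = 92.88 mm. Overall, the cross-section is a single solid region. Total boundary length (outer) = 92.88 mm.

92.88 mm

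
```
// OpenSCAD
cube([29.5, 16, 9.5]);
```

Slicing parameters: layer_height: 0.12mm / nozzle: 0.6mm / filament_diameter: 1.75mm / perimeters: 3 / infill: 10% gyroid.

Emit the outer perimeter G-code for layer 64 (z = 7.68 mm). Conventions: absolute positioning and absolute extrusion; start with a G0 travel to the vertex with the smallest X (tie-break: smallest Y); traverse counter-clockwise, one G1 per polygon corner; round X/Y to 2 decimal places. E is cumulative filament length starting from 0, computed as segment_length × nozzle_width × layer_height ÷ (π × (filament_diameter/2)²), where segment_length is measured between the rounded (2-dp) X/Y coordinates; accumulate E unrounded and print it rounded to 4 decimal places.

At z = 7.68 mm: the 29.5×16 cube contributes its full rectangle. The outline is a single polygon with 4 vertices. Extrusion per mm of travel: 0.6 × 0.12 / (π × 0.875²) = 0.029934. Accumulating E over each segment gives final E = 2.7240.

G0 X0.00 Y0.00 Z7.68
G1 X29.50 Y0.00 E0.8831
G1 X29.50 Y16.00 E1.3620
G1 X0.00 Y16.00 E2.2451
G1 X0.00 Y0.00 E2.7240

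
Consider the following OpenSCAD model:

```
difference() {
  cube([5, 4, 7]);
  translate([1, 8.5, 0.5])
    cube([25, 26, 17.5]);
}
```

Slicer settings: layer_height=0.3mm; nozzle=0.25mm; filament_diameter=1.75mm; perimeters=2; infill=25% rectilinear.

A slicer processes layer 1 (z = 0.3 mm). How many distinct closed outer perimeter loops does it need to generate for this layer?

At z = 0.3 mm: the cube is present — its section is the full 5×4 rectangle; the cube at (1, 8.5) is absent (z outside [0.5, 18]); Taking the first minus the rest: none of the subtracted shapes is present at this height, so the 5×4 cube is unchanged — 1 connected region. The result has 1 disconnected region.

1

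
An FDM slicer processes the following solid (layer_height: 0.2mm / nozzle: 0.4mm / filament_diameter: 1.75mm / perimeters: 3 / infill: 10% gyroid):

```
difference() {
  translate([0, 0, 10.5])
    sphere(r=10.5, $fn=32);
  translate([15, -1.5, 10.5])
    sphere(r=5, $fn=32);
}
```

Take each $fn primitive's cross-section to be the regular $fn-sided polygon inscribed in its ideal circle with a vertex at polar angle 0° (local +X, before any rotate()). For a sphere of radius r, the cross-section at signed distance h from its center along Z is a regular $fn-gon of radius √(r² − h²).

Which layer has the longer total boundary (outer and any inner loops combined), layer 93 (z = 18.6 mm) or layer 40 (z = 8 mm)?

Layer 93 (z = 18.6): the r=10.5 sphere slices to a regular 32-gon of circumradius 6.681 (√(r²−h²) with h=8.1 from center) (perimeter = 2·32·6.681·sin(180°/32) = 41.91 mm); the sphere at (15, -1.5) does not reach this height (|z−center|=8.100 > r=5); After the difference (first − rest): none of the subtracted shapes is present at this height, so the r=10.5 sphere is unchanged — boundary = 41.91 mm. So its perimeter = 41.91 mm. Layer 40 (z = 8): the r=10.5 sphere contributes a regular 32-gon of circumradius √(10.5²−2.5²) = 10.198 (perimeter = 2·32·10.198·sin(180°/32) = 63.97 mm); the r=5 sphere at (15, -1.5) slices to a regular 32-gon of circumradius 4.330 (√(r²−h²) with h=2.5 from center) (perimeter = 2·32·4.330·sin(180°/32) = 27.16 mm); After the difference (first − rest): starting from the r=10.5 sphere, the r=5 sphere at (15, -1.5) misses the remaining region (no effect) — boundary = 63.97 mm. So its perimeter = 63.97 mm. Layer 40 is larger (63.97 vs 41.91 mm).

layer 40 (z = 8 mm)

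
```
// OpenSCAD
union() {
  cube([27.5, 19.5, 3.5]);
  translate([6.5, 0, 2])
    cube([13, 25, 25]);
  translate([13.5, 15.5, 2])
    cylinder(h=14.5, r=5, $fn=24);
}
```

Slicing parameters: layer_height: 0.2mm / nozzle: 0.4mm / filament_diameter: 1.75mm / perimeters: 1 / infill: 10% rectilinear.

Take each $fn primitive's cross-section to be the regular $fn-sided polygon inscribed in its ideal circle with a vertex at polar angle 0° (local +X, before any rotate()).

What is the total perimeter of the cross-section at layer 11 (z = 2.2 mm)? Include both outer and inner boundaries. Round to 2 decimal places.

105.00 mm

At z = 2.2 mm: the cube (footprint 27.5×19.5) is included at this height (perimeter 94.00 mm); the cube at (6.5, 0) (footprint 13×25) is included at this height (perimeter 76.00 mm); the r=5 cylinder at (13.5, 15.5) gives a regular 24-gon of circumradius 5 (constant along its height) (perimeter = 2·24·5.000·sin(180°/24) = 31.33 mm); Merging all regions: the regions partially overlap (shared area 331.15 mm²), so the edge portions inside another operand are dropped and the merged outline is re-measured after clipping — boundary = 105.00 mm. Overall, the cross-section is a single solid region. Total boundary length (outer) = 105.00 mm.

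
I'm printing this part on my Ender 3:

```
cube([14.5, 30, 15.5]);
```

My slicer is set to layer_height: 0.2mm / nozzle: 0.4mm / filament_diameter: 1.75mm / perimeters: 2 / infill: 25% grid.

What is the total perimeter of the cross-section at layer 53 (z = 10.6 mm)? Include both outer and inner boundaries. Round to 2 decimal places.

At z = 10.6 mm: the 14.5×30 cube contributes its full rectangle (perimeter 89.00 mm). Overall, the cross-section is a single solid region. Total boundary length (outer) = 89.00 mm.

89.00 mm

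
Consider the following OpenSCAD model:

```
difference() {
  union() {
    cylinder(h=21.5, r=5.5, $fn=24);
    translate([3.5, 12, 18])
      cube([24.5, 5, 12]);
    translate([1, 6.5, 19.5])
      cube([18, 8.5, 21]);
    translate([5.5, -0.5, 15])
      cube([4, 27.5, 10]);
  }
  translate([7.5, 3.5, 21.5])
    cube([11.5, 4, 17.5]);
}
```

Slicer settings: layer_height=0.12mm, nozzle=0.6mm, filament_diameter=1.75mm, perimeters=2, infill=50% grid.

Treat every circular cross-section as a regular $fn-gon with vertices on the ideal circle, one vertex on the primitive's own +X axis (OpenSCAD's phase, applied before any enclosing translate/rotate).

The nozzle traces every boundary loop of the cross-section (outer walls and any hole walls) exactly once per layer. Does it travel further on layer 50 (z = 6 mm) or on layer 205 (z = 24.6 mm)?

Layer 50 (z = 6): the r=5.5 cylinder contributes a regular 24-gon of circumradius 5.5 (perimeter = 2·24·5.500·sin(180°/24) = 34.46 mm); the cube at (3.5, 12) does not reach this height (z outside [18, 30]); the cube at (1, 6.5) does not reach this height (z outside [19.5, 40.5]); the cube at (5.5, -0.5) is not intersected at this z (z outside [15, 25]); Combining (union): only the r=5.5 cylinder is present, so the union is just that shape — boundary = 34.46 mm; the cube at (7.5, 3.5) is not intersected at this z (z outside [21.5, 39]); After the difference (first − rest): none of the subtracted shapes is present at this height, so that combined region is unchanged — boundary = 34.46 mm. So its perimeter = 34.46 mm. Layer 205 (z = 24.6): the cylinder is absent (z outside [0, 21.5]); the cube at (3.5, 12) is present — its section is the full 24.5×5 rectangle (perimeter 59.00 mm); the cube at (1, 6.5) (footprint 18×8.5) is included at this height (perimeter 53.00 mm); the cube at (5.5, -0.5) (footprint 4×27.5) is included at this height (perimeter 63.00 mm); Taking the union: the regions partially overlap (shared area 88.50 mm²), so the edge portions inside another operand are dropped and the merged outline is re-measured after clipping — boundary = 109.00 mm; the 11.5×4 cube at (7.5, 3.5) contributes its full rectangle (perimeter 31.00 mm); Subtracting the remaining from the first: starting from the result so far, the 11.5×4 cube at (7.5, 3.5) partially overlaps it — only the 17.50 mm² overlap (of its 46.00 mm²) is removed, clipping the outline — boundary = 113.00 mm. So its perimeter = 113.00 mm. Layer 205 is larger (113.00 vs 34.46 mm).

layer 205 (z = 24.6 mm)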